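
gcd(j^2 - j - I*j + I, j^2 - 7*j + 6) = j - 1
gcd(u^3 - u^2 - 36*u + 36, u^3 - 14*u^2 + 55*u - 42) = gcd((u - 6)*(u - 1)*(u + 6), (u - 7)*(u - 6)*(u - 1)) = u^2 - 7*u + 6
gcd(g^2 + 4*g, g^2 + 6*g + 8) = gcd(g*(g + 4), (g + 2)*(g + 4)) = g + 4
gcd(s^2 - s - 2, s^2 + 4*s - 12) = s - 2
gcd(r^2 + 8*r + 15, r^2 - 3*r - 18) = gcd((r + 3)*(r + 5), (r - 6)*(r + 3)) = r + 3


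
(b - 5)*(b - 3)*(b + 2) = b^3 - 6*b^2 - b + 30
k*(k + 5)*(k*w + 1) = k^3*w + 5*k^2*w + k^2 + 5*k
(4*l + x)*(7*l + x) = 28*l^2 + 11*l*x + x^2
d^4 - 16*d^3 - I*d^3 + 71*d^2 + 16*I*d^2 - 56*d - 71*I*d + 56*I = (d - 8)*(d - 7)*(d - 1)*(d - I)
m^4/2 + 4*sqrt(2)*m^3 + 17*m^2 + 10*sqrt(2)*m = m*(m/2 + sqrt(2)/2)*(m + 2*sqrt(2))*(m + 5*sqrt(2))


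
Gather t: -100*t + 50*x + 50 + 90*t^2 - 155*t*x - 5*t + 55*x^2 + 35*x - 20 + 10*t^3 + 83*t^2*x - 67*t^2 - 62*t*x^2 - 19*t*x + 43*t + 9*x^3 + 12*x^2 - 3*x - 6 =10*t^3 + t^2*(83*x + 23) + t*(-62*x^2 - 174*x - 62) + 9*x^3 + 67*x^2 + 82*x + 24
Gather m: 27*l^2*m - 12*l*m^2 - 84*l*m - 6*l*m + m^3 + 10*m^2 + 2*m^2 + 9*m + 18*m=m^3 + m^2*(12 - 12*l) + m*(27*l^2 - 90*l + 27)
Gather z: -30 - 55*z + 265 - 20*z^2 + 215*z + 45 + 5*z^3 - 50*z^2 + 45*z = 5*z^3 - 70*z^2 + 205*z + 280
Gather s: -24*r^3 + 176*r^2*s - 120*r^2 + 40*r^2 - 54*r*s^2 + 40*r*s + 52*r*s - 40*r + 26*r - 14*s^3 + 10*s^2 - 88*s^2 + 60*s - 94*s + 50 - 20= -24*r^3 - 80*r^2 - 14*r - 14*s^3 + s^2*(-54*r - 78) + s*(176*r^2 + 92*r - 34) + 30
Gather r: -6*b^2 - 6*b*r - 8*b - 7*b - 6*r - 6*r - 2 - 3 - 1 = -6*b^2 - 15*b + r*(-6*b - 12) - 6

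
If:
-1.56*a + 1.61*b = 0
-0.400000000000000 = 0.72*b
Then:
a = -0.57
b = -0.56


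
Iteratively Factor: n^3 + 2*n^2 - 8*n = (n - 2)*(n^2 + 4*n) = (n - 2)*(n + 4)*(n)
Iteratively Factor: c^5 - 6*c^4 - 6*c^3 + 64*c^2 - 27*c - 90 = (c - 3)*(c^4 - 3*c^3 - 15*c^2 + 19*c + 30) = (c - 3)*(c + 1)*(c^3 - 4*c^2 - 11*c + 30) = (c - 3)*(c + 1)*(c + 3)*(c^2 - 7*c + 10) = (c - 3)*(c - 2)*(c + 1)*(c + 3)*(c - 5)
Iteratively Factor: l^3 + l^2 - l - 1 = (l + 1)*(l^2 - 1) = (l + 1)^2*(l - 1)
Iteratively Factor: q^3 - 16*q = (q)*(q^2 - 16) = q*(q + 4)*(q - 4)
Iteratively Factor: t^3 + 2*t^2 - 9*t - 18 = (t - 3)*(t^2 + 5*t + 6) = (t - 3)*(t + 2)*(t + 3)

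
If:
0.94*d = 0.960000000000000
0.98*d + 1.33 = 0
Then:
No Solution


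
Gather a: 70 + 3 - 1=72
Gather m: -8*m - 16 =-8*m - 16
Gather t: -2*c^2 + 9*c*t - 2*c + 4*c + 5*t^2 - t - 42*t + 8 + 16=-2*c^2 + 2*c + 5*t^2 + t*(9*c - 43) + 24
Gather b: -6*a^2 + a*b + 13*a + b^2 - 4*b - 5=-6*a^2 + 13*a + b^2 + b*(a - 4) - 5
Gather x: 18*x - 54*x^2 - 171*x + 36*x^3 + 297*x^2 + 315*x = 36*x^3 + 243*x^2 + 162*x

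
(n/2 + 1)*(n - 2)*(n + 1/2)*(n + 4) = n^4/2 + 9*n^3/4 - n^2 - 9*n - 4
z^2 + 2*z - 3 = (z - 1)*(z + 3)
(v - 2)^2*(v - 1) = v^3 - 5*v^2 + 8*v - 4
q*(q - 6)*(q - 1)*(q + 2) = q^4 - 5*q^3 - 8*q^2 + 12*q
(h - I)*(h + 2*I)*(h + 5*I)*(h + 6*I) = h^4 + 12*I*h^3 - 39*h^2 - 8*I*h - 60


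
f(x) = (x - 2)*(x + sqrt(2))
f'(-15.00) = -30.59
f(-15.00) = 230.96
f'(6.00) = 11.41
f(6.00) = 29.66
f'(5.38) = 10.17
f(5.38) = 22.96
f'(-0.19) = -0.97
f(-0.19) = -2.68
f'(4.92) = 9.25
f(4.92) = 18.50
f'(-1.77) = -4.13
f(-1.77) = 1.34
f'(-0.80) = -2.19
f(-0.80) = -1.72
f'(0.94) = 1.29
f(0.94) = -2.50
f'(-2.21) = -5.01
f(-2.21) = 3.35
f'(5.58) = 10.57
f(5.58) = 25.04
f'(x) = 2*x - 2 + sqrt(2)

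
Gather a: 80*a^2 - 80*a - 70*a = 80*a^2 - 150*a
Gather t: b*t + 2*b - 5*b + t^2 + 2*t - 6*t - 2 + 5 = -3*b + t^2 + t*(b - 4) + 3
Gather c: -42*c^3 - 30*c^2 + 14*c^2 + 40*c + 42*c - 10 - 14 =-42*c^3 - 16*c^2 + 82*c - 24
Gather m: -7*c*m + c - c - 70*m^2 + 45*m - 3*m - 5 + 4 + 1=-70*m^2 + m*(42 - 7*c)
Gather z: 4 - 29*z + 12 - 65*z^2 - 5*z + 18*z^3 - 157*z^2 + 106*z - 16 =18*z^3 - 222*z^2 + 72*z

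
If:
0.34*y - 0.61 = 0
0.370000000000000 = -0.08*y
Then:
No Solution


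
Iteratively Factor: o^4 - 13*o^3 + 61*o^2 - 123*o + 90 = (o - 2)*(o^3 - 11*o^2 + 39*o - 45) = (o - 3)*(o - 2)*(o^2 - 8*o + 15) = (o - 3)^2*(o - 2)*(o - 5)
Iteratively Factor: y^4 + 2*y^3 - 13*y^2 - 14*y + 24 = (y - 3)*(y^3 + 5*y^2 + 2*y - 8) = (y - 3)*(y - 1)*(y^2 + 6*y + 8) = (y - 3)*(y - 1)*(y + 2)*(y + 4)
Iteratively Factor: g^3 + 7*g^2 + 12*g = (g + 3)*(g^2 + 4*g) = (g + 3)*(g + 4)*(g)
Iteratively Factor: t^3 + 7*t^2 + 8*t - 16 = (t + 4)*(t^2 + 3*t - 4) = (t + 4)^2*(t - 1)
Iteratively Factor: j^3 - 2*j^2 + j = (j)*(j^2 - 2*j + 1) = j*(j - 1)*(j - 1)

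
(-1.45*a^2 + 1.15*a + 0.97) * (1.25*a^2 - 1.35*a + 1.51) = -1.8125*a^4 + 3.395*a^3 - 2.5295*a^2 + 0.427*a + 1.4647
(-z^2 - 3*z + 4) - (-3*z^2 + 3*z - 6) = 2*z^2 - 6*z + 10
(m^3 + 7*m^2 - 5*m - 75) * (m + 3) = m^4 + 10*m^3 + 16*m^2 - 90*m - 225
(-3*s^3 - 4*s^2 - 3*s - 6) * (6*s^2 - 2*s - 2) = -18*s^5 - 18*s^4 - 4*s^3 - 22*s^2 + 18*s + 12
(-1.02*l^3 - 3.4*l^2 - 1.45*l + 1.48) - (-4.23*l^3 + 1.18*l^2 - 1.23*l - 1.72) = 3.21*l^3 - 4.58*l^2 - 0.22*l + 3.2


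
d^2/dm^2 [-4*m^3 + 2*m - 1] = -24*m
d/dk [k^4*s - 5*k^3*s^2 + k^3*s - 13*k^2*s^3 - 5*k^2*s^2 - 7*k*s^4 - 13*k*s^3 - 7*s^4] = s*(4*k^3 - 15*k^2*s + 3*k^2 - 26*k*s^2 - 10*k*s - 7*s^3 - 13*s^2)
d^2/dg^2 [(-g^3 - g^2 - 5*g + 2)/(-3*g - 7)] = 2*(9*g^3 + 63*g^2 + 147*g - 74)/(27*g^3 + 189*g^2 + 441*g + 343)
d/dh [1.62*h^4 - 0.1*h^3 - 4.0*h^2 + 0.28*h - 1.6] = 6.48*h^3 - 0.3*h^2 - 8.0*h + 0.28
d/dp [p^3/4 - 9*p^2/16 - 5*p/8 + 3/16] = 3*p^2/4 - 9*p/8 - 5/8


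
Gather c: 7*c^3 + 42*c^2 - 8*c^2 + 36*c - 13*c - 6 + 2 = 7*c^3 + 34*c^2 + 23*c - 4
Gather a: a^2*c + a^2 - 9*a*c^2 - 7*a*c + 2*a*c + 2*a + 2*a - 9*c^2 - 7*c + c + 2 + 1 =a^2*(c + 1) + a*(-9*c^2 - 5*c + 4) - 9*c^2 - 6*c + 3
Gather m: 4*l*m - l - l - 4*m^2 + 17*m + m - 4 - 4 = -2*l - 4*m^2 + m*(4*l + 18) - 8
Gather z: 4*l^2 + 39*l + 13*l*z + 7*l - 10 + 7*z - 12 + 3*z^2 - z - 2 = 4*l^2 + 46*l + 3*z^2 + z*(13*l + 6) - 24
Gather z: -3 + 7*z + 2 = 7*z - 1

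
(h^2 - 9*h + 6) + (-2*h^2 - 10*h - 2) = -h^2 - 19*h + 4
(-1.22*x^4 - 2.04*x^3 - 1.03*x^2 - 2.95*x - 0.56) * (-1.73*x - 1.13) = 2.1106*x^5 + 4.9078*x^4 + 4.0871*x^3 + 6.2674*x^2 + 4.3023*x + 0.6328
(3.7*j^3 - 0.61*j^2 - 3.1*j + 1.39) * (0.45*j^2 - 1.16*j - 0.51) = 1.665*j^5 - 4.5665*j^4 - 2.5744*j^3 + 4.5326*j^2 - 0.0313999999999997*j - 0.7089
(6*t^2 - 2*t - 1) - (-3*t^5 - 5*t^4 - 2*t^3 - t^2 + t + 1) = 3*t^5 + 5*t^4 + 2*t^3 + 7*t^2 - 3*t - 2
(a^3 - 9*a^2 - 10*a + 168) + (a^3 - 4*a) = 2*a^3 - 9*a^2 - 14*a + 168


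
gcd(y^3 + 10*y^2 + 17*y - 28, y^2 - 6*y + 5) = y - 1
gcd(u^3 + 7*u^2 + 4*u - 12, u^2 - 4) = u + 2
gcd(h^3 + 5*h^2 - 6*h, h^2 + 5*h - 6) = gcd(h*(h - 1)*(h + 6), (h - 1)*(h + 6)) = h^2 + 5*h - 6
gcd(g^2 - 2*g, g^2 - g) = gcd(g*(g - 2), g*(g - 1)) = g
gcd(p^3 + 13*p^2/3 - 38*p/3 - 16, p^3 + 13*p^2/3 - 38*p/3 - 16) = p^3 + 13*p^2/3 - 38*p/3 - 16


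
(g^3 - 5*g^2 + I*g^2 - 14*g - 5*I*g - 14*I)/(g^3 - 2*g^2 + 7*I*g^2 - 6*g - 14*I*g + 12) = (g^2 - 5*g - 14)/(g^2 + g*(-2 + 6*I) - 12*I)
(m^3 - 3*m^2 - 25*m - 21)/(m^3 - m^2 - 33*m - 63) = (m + 1)/(m + 3)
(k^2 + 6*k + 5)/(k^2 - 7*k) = (k^2 + 6*k + 5)/(k*(k - 7))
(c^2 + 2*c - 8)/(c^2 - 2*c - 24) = (c - 2)/(c - 6)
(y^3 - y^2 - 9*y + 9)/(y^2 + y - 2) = (y^2 - 9)/(y + 2)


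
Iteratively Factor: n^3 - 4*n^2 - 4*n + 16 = (n - 2)*(n^2 - 2*n - 8) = (n - 2)*(n + 2)*(n - 4)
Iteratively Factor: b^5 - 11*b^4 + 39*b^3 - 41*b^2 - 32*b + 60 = (b - 3)*(b^4 - 8*b^3 + 15*b^2 + 4*b - 20) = (b - 3)*(b - 2)*(b^3 - 6*b^2 + 3*b + 10) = (b - 3)*(b - 2)^2*(b^2 - 4*b - 5) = (b - 3)*(b - 2)^2*(b + 1)*(b - 5)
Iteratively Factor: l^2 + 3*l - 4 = (l + 4)*(l - 1)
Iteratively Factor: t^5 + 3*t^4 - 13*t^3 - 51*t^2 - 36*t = (t + 3)*(t^4 - 13*t^2 - 12*t) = t*(t + 3)*(t^3 - 13*t - 12) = t*(t - 4)*(t + 3)*(t^2 + 4*t + 3) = t*(t - 4)*(t + 3)^2*(t + 1)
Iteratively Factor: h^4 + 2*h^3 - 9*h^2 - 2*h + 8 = (h - 1)*(h^3 + 3*h^2 - 6*h - 8) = (h - 1)*(h + 4)*(h^2 - h - 2) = (h - 1)*(h + 1)*(h + 4)*(h - 2)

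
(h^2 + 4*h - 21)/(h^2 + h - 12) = (h + 7)/(h + 4)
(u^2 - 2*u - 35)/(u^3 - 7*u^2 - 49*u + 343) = (u + 5)/(u^2 - 49)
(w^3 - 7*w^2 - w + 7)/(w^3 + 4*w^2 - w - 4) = (w - 7)/(w + 4)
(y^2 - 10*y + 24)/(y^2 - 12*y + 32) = (y - 6)/(y - 8)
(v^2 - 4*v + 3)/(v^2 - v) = (v - 3)/v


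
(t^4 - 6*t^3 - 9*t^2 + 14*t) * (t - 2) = t^5 - 8*t^4 + 3*t^3 + 32*t^2 - 28*t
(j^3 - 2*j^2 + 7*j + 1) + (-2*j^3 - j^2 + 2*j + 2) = -j^3 - 3*j^2 + 9*j + 3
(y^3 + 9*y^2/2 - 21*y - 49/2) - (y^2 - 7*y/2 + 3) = y^3 + 7*y^2/2 - 35*y/2 - 55/2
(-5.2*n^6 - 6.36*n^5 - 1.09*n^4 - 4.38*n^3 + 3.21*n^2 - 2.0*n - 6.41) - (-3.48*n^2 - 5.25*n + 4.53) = -5.2*n^6 - 6.36*n^5 - 1.09*n^4 - 4.38*n^3 + 6.69*n^2 + 3.25*n - 10.94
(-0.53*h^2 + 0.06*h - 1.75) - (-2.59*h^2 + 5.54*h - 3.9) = 2.06*h^2 - 5.48*h + 2.15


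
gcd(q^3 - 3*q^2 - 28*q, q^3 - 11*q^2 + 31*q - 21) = q - 7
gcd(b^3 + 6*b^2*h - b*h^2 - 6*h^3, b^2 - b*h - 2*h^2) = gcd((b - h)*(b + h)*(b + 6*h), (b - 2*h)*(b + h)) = b + h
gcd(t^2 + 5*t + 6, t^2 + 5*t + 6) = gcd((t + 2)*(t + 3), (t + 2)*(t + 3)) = t^2 + 5*t + 6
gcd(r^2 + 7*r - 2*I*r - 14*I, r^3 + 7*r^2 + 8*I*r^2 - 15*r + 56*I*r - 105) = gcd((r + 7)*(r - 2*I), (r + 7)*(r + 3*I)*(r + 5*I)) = r + 7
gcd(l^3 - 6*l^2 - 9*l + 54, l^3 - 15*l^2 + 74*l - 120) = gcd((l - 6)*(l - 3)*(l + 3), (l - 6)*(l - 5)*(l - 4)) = l - 6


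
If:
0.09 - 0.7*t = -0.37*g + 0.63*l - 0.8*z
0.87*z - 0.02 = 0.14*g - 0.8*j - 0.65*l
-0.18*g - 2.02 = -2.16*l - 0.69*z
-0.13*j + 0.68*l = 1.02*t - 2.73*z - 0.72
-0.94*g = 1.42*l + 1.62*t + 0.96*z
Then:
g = 1.82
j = 0.47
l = 1.48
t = -1.63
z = -1.22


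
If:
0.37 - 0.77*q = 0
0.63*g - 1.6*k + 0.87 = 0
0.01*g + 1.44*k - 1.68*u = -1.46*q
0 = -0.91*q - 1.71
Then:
No Solution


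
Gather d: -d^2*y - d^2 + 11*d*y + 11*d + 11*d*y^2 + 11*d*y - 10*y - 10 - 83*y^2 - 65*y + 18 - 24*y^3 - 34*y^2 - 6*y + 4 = d^2*(-y - 1) + d*(11*y^2 + 22*y + 11) - 24*y^3 - 117*y^2 - 81*y + 12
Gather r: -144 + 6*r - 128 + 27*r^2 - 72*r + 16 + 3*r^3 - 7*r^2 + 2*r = 3*r^3 + 20*r^2 - 64*r - 256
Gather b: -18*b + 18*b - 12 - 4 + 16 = 0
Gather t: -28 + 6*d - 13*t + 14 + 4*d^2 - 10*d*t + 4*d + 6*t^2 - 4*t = 4*d^2 + 10*d + 6*t^2 + t*(-10*d - 17) - 14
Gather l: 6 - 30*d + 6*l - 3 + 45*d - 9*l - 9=15*d - 3*l - 6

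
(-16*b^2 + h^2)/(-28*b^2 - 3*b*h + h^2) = (4*b - h)/(7*b - h)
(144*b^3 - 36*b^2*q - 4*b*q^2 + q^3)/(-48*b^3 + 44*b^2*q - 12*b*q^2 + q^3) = (6*b + q)/(-2*b + q)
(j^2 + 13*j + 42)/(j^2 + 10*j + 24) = (j + 7)/(j + 4)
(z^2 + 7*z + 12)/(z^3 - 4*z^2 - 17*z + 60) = (z + 3)/(z^2 - 8*z + 15)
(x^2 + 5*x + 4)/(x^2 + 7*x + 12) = (x + 1)/(x + 3)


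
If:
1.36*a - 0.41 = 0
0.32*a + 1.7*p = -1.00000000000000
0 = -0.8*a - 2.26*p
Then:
No Solution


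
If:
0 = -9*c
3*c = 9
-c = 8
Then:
No Solution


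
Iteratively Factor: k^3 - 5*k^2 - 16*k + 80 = (k - 4)*(k^2 - k - 20) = (k - 4)*(k + 4)*(k - 5)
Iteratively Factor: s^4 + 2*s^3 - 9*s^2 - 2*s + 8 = (s + 1)*(s^3 + s^2 - 10*s + 8) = (s - 2)*(s + 1)*(s^2 + 3*s - 4) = (s - 2)*(s - 1)*(s + 1)*(s + 4)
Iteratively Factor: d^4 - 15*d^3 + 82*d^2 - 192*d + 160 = (d - 4)*(d^3 - 11*d^2 + 38*d - 40) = (d - 5)*(d - 4)*(d^2 - 6*d + 8) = (d - 5)*(d - 4)*(d - 2)*(d - 4)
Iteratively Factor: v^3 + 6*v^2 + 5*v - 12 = (v - 1)*(v^2 + 7*v + 12) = (v - 1)*(v + 3)*(v + 4)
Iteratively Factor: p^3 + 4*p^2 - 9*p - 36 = (p + 3)*(p^2 + p - 12) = (p + 3)*(p + 4)*(p - 3)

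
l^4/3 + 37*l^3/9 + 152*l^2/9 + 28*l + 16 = (l/3 + 1)*(l + 4/3)*(l + 2)*(l + 6)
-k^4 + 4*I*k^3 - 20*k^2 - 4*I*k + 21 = (k - 7*I)*(k + 3*I)*(I*k - I)*(I*k + I)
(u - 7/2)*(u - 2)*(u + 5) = u^3 - u^2/2 - 41*u/2 + 35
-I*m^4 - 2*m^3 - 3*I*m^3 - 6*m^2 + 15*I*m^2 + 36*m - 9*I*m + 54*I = (m - 3)*(m + 6)*(m - 3*I)*(-I*m + 1)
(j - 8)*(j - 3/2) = j^2 - 19*j/2 + 12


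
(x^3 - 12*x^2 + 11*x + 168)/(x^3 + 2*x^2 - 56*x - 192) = (x^2 - 4*x - 21)/(x^2 + 10*x + 24)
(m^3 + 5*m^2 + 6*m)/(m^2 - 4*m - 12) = m*(m + 3)/(m - 6)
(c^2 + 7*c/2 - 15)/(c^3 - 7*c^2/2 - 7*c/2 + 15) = (c + 6)/(c^2 - c - 6)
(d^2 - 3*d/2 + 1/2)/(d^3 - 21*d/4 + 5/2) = 2*(d - 1)/(2*d^2 + d - 10)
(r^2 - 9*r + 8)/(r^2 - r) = (r - 8)/r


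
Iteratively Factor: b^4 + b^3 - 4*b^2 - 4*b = (b - 2)*(b^3 + 3*b^2 + 2*b) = b*(b - 2)*(b^2 + 3*b + 2) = b*(b - 2)*(b + 2)*(b + 1)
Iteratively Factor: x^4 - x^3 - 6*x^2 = (x)*(x^3 - x^2 - 6*x) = x*(x + 2)*(x^2 - 3*x) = x^2*(x + 2)*(x - 3)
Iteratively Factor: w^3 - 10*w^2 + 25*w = (w - 5)*(w^2 - 5*w) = w*(w - 5)*(w - 5)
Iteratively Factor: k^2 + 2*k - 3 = (k + 3)*(k - 1)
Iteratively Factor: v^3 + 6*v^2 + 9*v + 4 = (v + 1)*(v^2 + 5*v + 4) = (v + 1)*(v + 4)*(v + 1)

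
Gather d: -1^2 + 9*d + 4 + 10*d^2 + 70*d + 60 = 10*d^2 + 79*d + 63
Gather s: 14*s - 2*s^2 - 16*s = -2*s^2 - 2*s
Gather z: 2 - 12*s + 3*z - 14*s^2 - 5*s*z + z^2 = -14*s^2 - 12*s + z^2 + z*(3 - 5*s) + 2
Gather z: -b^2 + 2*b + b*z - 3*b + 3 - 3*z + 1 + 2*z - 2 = -b^2 - b + z*(b - 1) + 2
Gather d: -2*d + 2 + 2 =4 - 2*d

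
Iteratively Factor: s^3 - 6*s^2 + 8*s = (s - 2)*(s^2 - 4*s) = (s - 4)*(s - 2)*(s)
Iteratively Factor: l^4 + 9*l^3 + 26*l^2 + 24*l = (l + 3)*(l^3 + 6*l^2 + 8*l) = (l + 3)*(l + 4)*(l^2 + 2*l) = (l + 2)*(l + 3)*(l + 4)*(l)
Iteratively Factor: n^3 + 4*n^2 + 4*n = (n)*(n^2 + 4*n + 4) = n*(n + 2)*(n + 2)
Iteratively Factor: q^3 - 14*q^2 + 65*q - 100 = (q - 4)*(q^2 - 10*q + 25) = (q - 5)*(q - 4)*(q - 5)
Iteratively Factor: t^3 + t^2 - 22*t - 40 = (t + 4)*(t^2 - 3*t - 10) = (t + 2)*(t + 4)*(t - 5)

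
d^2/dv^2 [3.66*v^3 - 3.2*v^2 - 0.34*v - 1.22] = 21.96*v - 6.4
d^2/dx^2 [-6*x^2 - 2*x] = -12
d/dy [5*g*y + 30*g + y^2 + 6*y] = 5*g + 2*y + 6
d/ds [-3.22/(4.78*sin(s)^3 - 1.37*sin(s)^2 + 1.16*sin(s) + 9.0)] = (46.1748*sin(s)^2 - 8.8228*sin(s) + 3.7352)*cos(s)/(4.78*sin(s)^3 - 1.37*sin(s)^2 + 1.16*sin(s) + 9.0)^2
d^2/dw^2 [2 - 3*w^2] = -6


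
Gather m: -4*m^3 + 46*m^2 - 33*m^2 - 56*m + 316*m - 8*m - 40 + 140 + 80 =-4*m^3 + 13*m^2 + 252*m + 180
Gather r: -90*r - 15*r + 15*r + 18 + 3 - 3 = 18 - 90*r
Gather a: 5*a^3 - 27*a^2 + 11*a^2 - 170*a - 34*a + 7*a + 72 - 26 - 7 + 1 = 5*a^3 - 16*a^2 - 197*a + 40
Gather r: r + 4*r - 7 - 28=5*r - 35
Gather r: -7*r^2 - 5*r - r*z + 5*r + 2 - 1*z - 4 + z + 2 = -7*r^2 - r*z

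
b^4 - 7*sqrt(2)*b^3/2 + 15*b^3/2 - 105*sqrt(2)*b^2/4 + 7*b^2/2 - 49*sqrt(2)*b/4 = b*(b + 1/2)*(b + 7)*(b - 7*sqrt(2)/2)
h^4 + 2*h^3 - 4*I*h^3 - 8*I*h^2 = h^2*(h + 2)*(h - 4*I)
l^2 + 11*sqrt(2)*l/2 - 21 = (l - 3*sqrt(2)/2)*(l + 7*sqrt(2))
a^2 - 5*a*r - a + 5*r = (a - 1)*(a - 5*r)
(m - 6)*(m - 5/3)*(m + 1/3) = m^3 - 22*m^2/3 + 67*m/9 + 10/3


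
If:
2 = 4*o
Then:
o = 1/2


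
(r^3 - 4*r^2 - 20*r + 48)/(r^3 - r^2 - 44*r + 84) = (r + 4)/(r + 7)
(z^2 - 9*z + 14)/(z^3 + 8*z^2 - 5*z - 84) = (z^2 - 9*z + 14)/(z^3 + 8*z^2 - 5*z - 84)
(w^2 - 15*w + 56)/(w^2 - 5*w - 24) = (w - 7)/(w + 3)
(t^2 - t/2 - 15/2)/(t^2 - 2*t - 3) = (t + 5/2)/(t + 1)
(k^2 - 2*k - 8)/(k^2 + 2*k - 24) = (k + 2)/(k + 6)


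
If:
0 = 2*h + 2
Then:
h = -1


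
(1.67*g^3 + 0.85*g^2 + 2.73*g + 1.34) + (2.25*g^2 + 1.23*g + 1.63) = 1.67*g^3 + 3.1*g^2 + 3.96*g + 2.97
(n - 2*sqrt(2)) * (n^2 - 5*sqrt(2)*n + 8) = n^3 - 7*sqrt(2)*n^2 + 28*n - 16*sqrt(2)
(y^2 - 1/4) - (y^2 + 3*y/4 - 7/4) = 3/2 - 3*y/4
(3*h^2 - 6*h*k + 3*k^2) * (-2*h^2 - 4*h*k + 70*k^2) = -6*h^4 + 228*h^2*k^2 - 432*h*k^3 + 210*k^4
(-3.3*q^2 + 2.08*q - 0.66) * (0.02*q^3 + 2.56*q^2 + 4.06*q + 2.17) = -0.066*q^5 - 8.4064*q^4 - 8.0864*q^3 - 0.405800000000001*q^2 + 1.834*q - 1.4322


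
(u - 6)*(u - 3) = u^2 - 9*u + 18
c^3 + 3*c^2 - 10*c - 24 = (c - 3)*(c + 2)*(c + 4)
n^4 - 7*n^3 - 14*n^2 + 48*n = n*(n - 8)*(n - 2)*(n + 3)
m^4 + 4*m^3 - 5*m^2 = m^2*(m - 1)*(m + 5)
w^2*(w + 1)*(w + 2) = w^4 + 3*w^3 + 2*w^2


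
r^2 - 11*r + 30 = (r - 6)*(r - 5)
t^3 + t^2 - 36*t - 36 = (t - 6)*(t + 1)*(t + 6)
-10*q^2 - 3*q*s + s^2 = (-5*q + s)*(2*q + s)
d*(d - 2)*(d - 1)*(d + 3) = d^4 - 7*d^2 + 6*d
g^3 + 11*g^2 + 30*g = g*(g + 5)*(g + 6)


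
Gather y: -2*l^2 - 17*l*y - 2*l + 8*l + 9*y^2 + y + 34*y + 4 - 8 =-2*l^2 + 6*l + 9*y^2 + y*(35 - 17*l) - 4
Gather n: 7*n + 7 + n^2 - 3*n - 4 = n^2 + 4*n + 3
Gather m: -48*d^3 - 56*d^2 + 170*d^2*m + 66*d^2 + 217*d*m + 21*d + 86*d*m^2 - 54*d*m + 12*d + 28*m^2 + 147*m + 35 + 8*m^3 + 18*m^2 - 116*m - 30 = -48*d^3 + 10*d^2 + 33*d + 8*m^3 + m^2*(86*d + 46) + m*(170*d^2 + 163*d + 31) + 5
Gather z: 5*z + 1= 5*z + 1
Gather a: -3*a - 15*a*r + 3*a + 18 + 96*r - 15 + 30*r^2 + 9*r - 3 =-15*a*r + 30*r^2 + 105*r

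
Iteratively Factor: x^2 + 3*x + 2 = (x + 1)*(x + 2)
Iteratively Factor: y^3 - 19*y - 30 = (y + 2)*(y^2 - 2*y - 15) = (y - 5)*(y + 2)*(y + 3)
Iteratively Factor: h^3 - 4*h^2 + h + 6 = (h - 2)*(h^2 - 2*h - 3) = (h - 3)*(h - 2)*(h + 1)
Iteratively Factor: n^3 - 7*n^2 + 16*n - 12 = (n - 2)*(n^2 - 5*n + 6) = (n - 2)^2*(n - 3)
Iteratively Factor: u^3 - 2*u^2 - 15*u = (u)*(u^2 - 2*u - 15) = u*(u + 3)*(u - 5)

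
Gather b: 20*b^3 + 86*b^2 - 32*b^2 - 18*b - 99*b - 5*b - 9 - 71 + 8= 20*b^3 + 54*b^2 - 122*b - 72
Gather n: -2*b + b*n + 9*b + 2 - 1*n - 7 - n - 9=7*b + n*(b - 2) - 14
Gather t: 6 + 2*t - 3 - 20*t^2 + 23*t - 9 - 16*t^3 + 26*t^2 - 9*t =-16*t^3 + 6*t^2 + 16*t - 6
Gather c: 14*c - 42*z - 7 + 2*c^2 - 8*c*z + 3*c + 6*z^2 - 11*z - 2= 2*c^2 + c*(17 - 8*z) + 6*z^2 - 53*z - 9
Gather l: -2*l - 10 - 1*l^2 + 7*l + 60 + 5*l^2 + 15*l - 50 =4*l^2 + 20*l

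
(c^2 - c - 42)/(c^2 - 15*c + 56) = (c + 6)/(c - 8)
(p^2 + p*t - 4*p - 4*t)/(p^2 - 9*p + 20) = (p + t)/(p - 5)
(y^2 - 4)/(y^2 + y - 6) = (y + 2)/(y + 3)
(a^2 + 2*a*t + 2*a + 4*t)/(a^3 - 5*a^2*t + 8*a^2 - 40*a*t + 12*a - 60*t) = (-a - 2*t)/(-a^2 + 5*a*t - 6*a + 30*t)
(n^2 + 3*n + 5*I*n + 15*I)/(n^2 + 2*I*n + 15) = (n + 3)/(n - 3*I)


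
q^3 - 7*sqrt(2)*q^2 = q^2*(q - 7*sqrt(2))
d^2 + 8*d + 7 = (d + 1)*(d + 7)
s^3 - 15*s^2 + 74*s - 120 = (s - 6)*(s - 5)*(s - 4)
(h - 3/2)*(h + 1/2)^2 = h^3 - h^2/2 - 5*h/4 - 3/8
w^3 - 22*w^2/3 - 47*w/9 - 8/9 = (w - 8)*(w + 1/3)^2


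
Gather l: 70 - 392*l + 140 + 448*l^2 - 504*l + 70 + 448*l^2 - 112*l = 896*l^2 - 1008*l + 280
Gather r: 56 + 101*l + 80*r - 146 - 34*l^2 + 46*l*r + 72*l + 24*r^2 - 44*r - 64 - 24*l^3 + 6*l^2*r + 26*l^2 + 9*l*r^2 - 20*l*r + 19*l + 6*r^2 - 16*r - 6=-24*l^3 - 8*l^2 + 192*l + r^2*(9*l + 30) + r*(6*l^2 + 26*l + 20) - 160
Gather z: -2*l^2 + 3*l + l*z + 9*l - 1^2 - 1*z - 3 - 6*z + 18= -2*l^2 + 12*l + z*(l - 7) + 14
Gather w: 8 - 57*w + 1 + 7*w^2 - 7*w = 7*w^2 - 64*w + 9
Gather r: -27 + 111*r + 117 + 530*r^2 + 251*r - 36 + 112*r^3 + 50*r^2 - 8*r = 112*r^3 + 580*r^2 + 354*r + 54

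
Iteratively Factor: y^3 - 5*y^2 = (y)*(y^2 - 5*y) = y*(y - 5)*(y)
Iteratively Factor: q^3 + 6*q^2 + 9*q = (q)*(q^2 + 6*q + 9) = q*(q + 3)*(q + 3)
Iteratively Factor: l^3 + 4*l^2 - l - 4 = (l + 4)*(l^2 - 1) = (l - 1)*(l + 4)*(l + 1)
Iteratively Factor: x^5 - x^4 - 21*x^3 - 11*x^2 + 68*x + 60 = (x - 2)*(x^4 + x^3 - 19*x^2 - 49*x - 30) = (x - 5)*(x - 2)*(x^3 + 6*x^2 + 11*x + 6) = (x - 5)*(x - 2)*(x + 2)*(x^2 + 4*x + 3) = (x - 5)*(x - 2)*(x + 2)*(x + 3)*(x + 1)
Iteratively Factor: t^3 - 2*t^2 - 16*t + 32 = (t - 4)*(t^2 + 2*t - 8) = (t - 4)*(t - 2)*(t + 4)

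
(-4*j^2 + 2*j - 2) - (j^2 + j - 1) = -5*j^2 + j - 1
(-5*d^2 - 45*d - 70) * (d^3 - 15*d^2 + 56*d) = -5*d^5 + 30*d^4 + 325*d^3 - 1470*d^2 - 3920*d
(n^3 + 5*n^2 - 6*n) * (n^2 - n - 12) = n^5 + 4*n^4 - 23*n^3 - 54*n^2 + 72*n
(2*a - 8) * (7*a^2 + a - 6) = 14*a^3 - 54*a^2 - 20*a + 48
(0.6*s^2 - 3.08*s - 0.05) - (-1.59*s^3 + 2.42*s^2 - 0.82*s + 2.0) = 1.59*s^3 - 1.82*s^2 - 2.26*s - 2.05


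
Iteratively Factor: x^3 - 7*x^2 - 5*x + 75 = (x - 5)*(x^2 - 2*x - 15) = (x - 5)*(x + 3)*(x - 5)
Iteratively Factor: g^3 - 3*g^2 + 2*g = (g - 1)*(g^2 - 2*g) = (g - 2)*(g - 1)*(g)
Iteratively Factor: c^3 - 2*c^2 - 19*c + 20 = (c - 1)*(c^2 - c - 20) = (c - 1)*(c + 4)*(c - 5)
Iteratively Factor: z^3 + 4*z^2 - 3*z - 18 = (z + 3)*(z^2 + z - 6) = (z - 2)*(z + 3)*(z + 3)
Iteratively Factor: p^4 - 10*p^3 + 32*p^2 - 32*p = (p)*(p^3 - 10*p^2 + 32*p - 32) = p*(p - 4)*(p^2 - 6*p + 8) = p*(p - 4)*(p - 2)*(p - 4)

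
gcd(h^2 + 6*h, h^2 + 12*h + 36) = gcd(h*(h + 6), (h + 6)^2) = h + 6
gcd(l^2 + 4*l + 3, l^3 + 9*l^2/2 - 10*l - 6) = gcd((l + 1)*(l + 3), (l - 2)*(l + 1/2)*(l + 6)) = 1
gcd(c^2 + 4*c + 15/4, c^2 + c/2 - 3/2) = c + 3/2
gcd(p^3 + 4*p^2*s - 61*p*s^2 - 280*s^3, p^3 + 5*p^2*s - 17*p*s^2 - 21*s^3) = p + 7*s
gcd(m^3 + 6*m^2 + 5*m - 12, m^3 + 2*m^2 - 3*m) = m^2 + 2*m - 3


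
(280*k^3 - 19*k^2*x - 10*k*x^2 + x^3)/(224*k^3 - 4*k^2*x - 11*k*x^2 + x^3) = (5*k + x)/(4*k + x)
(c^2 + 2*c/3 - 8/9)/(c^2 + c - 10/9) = (3*c + 4)/(3*c + 5)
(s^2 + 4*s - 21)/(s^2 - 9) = (s + 7)/(s + 3)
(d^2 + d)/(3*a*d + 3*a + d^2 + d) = d/(3*a + d)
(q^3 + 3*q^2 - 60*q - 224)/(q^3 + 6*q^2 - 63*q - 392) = (q + 4)/(q + 7)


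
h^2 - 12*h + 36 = (h - 6)^2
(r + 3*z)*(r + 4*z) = r^2 + 7*r*z + 12*z^2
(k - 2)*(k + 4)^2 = k^3 + 6*k^2 - 32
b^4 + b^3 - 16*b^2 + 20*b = b*(b - 2)^2*(b + 5)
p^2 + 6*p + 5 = (p + 1)*(p + 5)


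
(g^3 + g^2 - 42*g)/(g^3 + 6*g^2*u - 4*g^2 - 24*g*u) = (g^2 + g - 42)/(g^2 + 6*g*u - 4*g - 24*u)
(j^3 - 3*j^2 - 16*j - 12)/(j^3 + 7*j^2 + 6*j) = (j^2 - 4*j - 12)/(j*(j + 6))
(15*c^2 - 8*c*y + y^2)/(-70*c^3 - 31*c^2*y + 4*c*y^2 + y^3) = (-3*c + y)/(14*c^2 + 9*c*y + y^2)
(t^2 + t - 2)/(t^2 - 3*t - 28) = (-t^2 - t + 2)/(-t^2 + 3*t + 28)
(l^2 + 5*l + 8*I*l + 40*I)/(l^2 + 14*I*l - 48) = (l + 5)/(l + 6*I)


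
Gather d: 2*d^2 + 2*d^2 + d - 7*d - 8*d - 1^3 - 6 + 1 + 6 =4*d^2 - 14*d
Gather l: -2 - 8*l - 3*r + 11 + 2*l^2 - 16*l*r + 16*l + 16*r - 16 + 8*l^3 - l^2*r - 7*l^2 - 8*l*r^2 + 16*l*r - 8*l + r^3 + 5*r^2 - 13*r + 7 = 8*l^3 + l^2*(-r - 5) - 8*l*r^2 + r^3 + 5*r^2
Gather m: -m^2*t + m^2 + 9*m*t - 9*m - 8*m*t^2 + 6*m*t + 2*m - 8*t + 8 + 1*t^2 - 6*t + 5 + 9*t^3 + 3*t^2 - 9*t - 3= m^2*(1 - t) + m*(-8*t^2 + 15*t - 7) + 9*t^3 + 4*t^2 - 23*t + 10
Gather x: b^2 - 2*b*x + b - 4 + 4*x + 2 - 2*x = b^2 + b + x*(2 - 2*b) - 2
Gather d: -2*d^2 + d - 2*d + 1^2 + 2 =-2*d^2 - d + 3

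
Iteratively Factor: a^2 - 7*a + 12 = (a - 3)*(a - 4)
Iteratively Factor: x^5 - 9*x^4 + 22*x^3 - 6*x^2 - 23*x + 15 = (x - 3)*(x^4 - 6*x^3 + 4*x^2 + 6*x - 5) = (x - 3)*(x - 1)*(x^3 - 5*x^2 - x + 5) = (x - 5)*(x - 3)*(x - 1)*(x^2 - 1) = (x - 5)*(x - 3)*(x - 1)*(x + 1)*(x - 1)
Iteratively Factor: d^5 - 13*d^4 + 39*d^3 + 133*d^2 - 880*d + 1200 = (d - 3)*(d^4 - 10*d^3 + 9*d^2 + 160*d - 400) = (d - 5)*(d - 3)*(d^3 - 5*d^2 - 16*d + 80) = (d - 5)^2*(d - 3)*(d^2 - 16) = (d - 5)^2*(d - 4)*(d - 3)*(d + 4)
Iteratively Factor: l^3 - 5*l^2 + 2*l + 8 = (l + 1)*(l^2 - 6*l + 8) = (l - 2)*(l + 1)*(l - 4)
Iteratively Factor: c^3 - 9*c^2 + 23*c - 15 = (c - 5)*(c^2 - 4*c + 3) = (c - 5)*(c - 1)*(c - 3)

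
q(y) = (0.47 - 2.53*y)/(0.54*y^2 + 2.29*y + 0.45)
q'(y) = (0.47 - 2.53*y)*(-1.08*y - 2.29)/(0.54*y^2 + 2.29*y + 0.45)^2 - 2.53/(0.54*y^2 + 2.29*y + 0.45)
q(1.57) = -0.65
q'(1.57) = 0.01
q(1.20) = -0.65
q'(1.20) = -0.05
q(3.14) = -0.58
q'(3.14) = 0.06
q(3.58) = -0.55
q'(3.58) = 0.06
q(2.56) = -0.61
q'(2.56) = 0.06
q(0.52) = -0.47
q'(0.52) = -0.66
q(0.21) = -0.06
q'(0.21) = -2.48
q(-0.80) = -2.41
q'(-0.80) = -0.87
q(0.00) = 1.04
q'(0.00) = -10.94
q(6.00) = -0.44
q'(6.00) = 0.04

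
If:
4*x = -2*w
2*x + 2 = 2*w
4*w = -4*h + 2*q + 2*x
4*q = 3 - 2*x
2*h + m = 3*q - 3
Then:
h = -3/8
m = 1/2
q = 11/12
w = 2/3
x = -1/3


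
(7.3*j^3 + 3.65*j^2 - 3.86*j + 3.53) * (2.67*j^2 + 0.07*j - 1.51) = 19.491*j^5 + 10.2565*j^4 - 21.0737*j^3 + 3.6434*j^2 + 6.0757*j - 5.3303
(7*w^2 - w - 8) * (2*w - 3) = 14*w^3 - 23*w^2 - 13*w + 24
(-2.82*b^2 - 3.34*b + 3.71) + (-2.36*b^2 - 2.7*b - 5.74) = -5.18*b^2 - 6.04*b - 2.03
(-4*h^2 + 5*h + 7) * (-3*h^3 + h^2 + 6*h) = 12*h^5 - 19*h^4 - 40*h^3 + 37*h^2 + 42*h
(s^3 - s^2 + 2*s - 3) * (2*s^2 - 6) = 2*s^5 - 2*s^4 - 2*s^3 - 12*s + 18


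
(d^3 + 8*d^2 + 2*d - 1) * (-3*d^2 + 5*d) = -3*d^5 - 19*d^4 + 34*d^3 + 13*d^2 - 5*d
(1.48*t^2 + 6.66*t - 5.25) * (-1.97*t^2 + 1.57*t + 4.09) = -2.9156*t^4 - 10.7966*t^3 + 26.8519*t^2 + 18.9969*t - 21.4725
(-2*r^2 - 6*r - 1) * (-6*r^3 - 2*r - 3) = 12*r^5 + 36*r^4 + 10*r^3 + 18*r^2 + 20*r + 3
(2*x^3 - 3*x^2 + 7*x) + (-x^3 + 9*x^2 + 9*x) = x^3 + 6*x^2 + 16*x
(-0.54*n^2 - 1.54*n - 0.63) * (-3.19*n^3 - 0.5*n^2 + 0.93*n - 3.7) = 1.7226*n^5 + 5.1826*n^4 + 2.2775*n^3 + 0.8808*n^2 + 5.1121*n + 2.331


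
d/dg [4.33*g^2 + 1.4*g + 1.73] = 8.66*g + 1.4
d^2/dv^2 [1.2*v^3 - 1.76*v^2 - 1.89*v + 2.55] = 7.2*v - 3.52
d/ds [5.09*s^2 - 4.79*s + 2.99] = 10.18*s - 4.79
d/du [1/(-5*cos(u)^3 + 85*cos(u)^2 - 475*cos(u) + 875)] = (19 - 3*cos(u))*sin(u)/(5*(cos(u) - 7)^2*(cos(u) - 5)^3)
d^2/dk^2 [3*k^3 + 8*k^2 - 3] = 18*k + 16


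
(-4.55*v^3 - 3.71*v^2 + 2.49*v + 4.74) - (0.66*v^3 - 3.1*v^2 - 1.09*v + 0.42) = -5.21*v^3 - 0.61*v^2 + 3.58*v + 4.32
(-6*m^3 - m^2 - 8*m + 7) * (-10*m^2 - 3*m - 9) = 60*m^5 + 28*m^4 + 137*m^3 - 37*m^2 + 51*m - 63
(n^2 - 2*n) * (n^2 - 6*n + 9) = n^4 - 8*n^3 + 21*n^2 - 18*n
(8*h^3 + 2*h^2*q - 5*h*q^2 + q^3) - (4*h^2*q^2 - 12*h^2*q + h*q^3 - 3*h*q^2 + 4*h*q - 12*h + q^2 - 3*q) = 8*h^3 - 4*h^2*q^2 + 14*h^2*q - h*q^3 - 2*h*q^2 - 4*h*q + 12*h + q^3 - q^2 + 3*q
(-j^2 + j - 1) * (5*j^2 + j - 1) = -5*j^4 + 4*j^3 - 3*j^2 - 2*j + 1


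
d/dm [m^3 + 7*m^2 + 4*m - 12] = 3*m^2 + 14*m + 4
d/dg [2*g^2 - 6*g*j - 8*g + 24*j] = 4*g - 6*j - 8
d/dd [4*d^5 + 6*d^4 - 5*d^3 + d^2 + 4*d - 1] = 20*d^4 + 24*d^3 - 15*d^2 + 2*d + 4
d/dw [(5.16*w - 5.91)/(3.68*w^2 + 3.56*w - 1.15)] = (-18.9888*w^2 + 43.4976*w + 15.1056)/(13.5424*w^4 + 26.2016*w^3 + 4.2096*w^2 - 8.188*w + 1.3225)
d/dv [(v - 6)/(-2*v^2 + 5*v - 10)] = (-2*v^2 + 5*v + (v - 6)*(4*v - 5) - 10)/(2*v^2 - 5*v + 10)^2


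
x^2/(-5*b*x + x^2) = x/(-5*b + x)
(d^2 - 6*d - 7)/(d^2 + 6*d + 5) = (d - 7)/(d + 5)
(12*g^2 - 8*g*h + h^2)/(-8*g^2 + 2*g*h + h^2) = (-6*g + h)/(4*g + h)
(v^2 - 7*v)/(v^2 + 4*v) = (v - 7)/(v + 4)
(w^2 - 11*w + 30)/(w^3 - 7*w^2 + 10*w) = (w - 6)/(w*(w - 2))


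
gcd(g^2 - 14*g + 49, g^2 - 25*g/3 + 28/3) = g - 7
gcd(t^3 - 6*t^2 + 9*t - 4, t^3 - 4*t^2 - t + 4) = t^2 - 5*t + 4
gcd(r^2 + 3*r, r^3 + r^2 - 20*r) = r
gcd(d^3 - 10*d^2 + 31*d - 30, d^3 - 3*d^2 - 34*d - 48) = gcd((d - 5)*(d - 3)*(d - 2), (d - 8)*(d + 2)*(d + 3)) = 1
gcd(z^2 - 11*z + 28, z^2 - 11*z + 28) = z^2 - 11*z + 28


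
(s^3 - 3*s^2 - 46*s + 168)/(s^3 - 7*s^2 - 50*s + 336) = (s - 4)/(s - 8)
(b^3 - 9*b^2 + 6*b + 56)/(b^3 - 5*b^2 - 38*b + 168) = (b + 2)/(b + 6)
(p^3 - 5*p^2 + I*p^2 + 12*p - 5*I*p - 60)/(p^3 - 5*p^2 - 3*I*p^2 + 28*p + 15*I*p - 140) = (p - 3*I)/(p - 7*I)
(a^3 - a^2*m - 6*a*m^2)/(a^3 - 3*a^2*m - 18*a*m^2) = (-a^2 + a*m + 6*m^2)/(-a^2 + 3*a*m + 18*m^2)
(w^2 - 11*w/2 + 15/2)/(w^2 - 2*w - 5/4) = 2*(w - 3)/(2*w + 1)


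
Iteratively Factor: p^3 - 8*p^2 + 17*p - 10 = (p - 1)*(p^2 - 7*p + 10) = (p - 2)*(p - 1)*(p - 5)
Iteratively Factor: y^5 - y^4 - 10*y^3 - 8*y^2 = (y + 2)*(y^4 - 3*y^3 - 4*y^2) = (y - 4)*(y + 2)*(y^3 + y^2) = (y - 4)*(y + 1)*(y + 2)*(y^2) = y*(y - 4)*(y + 1)*(y + 2)*(y)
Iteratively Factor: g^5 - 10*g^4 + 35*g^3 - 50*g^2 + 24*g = (g - 4)*(g^4 - 6*g^3 + 11*g^2 - 6*g) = g*(g - 4)*(g^3 - 6*g^2 + 11*g - 6) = g*(g - 4)*(g - 3)*(g^2 - 3*g + 2) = g*(g - 4)*(g - 3)*(g - 1)*(g - 2)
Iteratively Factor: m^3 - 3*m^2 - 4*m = (m - 4)*(m^2 + m) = (m - 4)*(m + 1)*(m)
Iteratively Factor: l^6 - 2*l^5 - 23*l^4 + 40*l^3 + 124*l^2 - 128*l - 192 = (l + 2)*(l^5 - 4*l^4 - 15*l^3 + 70*l^2 - 16*l - 96) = (l + 2)*(l + 4)*(l^4 - 8*l^3 + 17*l^2 + 2*l - 24) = (l + 1)*(l + 2)*(l + 4)*(l^3 - 9*l^2 + 26*l - 24) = (l - 3)*(l + 1)*(l + 2)*(l + 4)*(l^2 - 6*l + 8) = (l - 4)*(l - 3)*(l + 1)*(l + 2)*(l + 4)*(l - 2)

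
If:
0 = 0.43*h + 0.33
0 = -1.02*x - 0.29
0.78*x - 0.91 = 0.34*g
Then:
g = -3.33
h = -0.77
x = -0.28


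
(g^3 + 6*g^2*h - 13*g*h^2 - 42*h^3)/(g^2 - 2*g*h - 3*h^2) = (g^2 + 9*g*h + 14*h^2)/(g + h)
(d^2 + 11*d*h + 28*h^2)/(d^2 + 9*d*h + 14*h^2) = (d + 4*h)/(d + 2*h)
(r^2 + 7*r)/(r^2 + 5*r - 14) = r/(r - 2)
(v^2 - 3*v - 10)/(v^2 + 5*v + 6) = (v - 5)/(v + 3)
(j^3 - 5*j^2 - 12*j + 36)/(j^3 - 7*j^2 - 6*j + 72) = (j - 2)/(j - 4)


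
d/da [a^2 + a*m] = 2*a + m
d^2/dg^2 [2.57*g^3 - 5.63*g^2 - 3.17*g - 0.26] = 15.42*g - 11.26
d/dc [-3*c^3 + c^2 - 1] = c*(2 - 9*c)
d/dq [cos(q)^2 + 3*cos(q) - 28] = -(2*cos(q) + 3)*sin(q)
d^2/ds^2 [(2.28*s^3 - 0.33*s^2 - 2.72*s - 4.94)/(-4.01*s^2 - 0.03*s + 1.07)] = (-5.6843418860808e-14*s^5 + 67.82665*s^3 + 485.548878*s^2 + 57.927684*s + 43.331266)/(64.481201*s^6 + 1.447209*s^5 - 51.606294*s^4 - 0.772299*s^3 + 13.770258*s^2 + 0.103041*s - 1.225043)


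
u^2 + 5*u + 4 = (u + 1)*(u + 4)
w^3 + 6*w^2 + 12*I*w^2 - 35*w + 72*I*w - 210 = (w + 6)*(w + 5*I)*(w + 7*I)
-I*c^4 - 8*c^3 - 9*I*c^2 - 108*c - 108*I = (c - 6*I)^2*(c + 3*I)*(-I*c + 1)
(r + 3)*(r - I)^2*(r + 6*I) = r^4 + 3*r^3 + 4*I*r^3 + 11*r^2 + 12*I*r^2 + 33*r - 6*I*r - 18*I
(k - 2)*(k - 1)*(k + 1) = k^3 - 2*k^2 - k + 2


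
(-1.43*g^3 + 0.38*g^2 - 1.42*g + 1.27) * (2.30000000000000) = -3.289*g^3 + 0.874*g^2 - 3.266*g + 2.921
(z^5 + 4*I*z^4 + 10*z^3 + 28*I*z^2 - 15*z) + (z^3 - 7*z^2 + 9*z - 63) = z^5 + 4*I*z^4 + 11*z^3 - 7*z^2 + 28*I*z^2 - 6*z - 63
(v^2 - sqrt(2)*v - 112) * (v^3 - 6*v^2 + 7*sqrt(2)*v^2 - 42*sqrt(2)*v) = v^5 - 6*v^4 + 6*sqrt(2)*v^4 - 126*v^3 - 36*sqrt(2)*v^3 - 784*sqrt(2)*v^2 + 756*v^2 + 4704*sqrt(2)*v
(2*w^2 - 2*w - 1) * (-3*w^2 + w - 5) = -6*w^4 + 8*w^3 - 9*w^2 + 9*w + 5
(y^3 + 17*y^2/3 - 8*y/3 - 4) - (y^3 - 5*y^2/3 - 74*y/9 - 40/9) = 22*y^2/3 + 50*y/9 + 4/9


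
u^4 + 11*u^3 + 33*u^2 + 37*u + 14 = (u + 1)^2*(u + 2)*(u + 7)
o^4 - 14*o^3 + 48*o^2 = o^2*(o - 8)*(o - 6)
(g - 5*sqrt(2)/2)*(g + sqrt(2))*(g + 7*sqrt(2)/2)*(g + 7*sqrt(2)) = g^4 + 9*sqrt(2)*g^3 + 25*g^2/2 - 126*sqrt(2)*g - 245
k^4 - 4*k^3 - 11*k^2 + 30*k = k*(k - 5)*(k - 2)*(k + 3)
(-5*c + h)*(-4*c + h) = 20*c^2 - 9*c*h + h^2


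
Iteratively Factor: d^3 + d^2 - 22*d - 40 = (d - 5)*(d^2 + 6*d + 8) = (d - 5)*(d + 4)*(d + 2)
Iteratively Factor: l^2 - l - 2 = (l + 1)*(l - 2)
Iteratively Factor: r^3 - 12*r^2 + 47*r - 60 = (r - 3)*(r^2 - 9*r + 20) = (r - 5)*(r - 3)*(r - 4)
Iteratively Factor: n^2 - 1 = (n - 1)*(n + 1)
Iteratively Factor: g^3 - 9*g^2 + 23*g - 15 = (g - 3)*(g^2 - 6*g + 5) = (g - 5)*(g - 3)*(g - 1)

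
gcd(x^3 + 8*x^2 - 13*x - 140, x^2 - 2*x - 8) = x - 4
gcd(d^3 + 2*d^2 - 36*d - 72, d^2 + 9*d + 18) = d + 6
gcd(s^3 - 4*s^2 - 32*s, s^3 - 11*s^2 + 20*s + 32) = s - 8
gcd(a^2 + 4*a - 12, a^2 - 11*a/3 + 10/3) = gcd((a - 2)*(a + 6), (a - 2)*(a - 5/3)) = a - 2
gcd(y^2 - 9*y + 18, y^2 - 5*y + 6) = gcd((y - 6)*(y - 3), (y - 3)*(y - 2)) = y - 3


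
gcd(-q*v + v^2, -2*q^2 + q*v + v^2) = q - v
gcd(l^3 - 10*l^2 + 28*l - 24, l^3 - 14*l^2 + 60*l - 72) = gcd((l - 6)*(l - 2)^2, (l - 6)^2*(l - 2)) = l^2 - 8*l + 12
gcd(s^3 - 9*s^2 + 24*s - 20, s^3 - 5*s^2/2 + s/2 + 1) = s - 2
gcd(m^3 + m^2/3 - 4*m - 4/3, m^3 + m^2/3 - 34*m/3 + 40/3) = m - 2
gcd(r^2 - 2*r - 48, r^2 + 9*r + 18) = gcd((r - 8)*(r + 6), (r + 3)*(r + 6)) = r + 6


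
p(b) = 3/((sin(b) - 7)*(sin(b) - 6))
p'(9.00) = -0.02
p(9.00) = 0.08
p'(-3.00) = -0.02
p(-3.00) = 0.07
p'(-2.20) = -0.01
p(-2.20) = 0.06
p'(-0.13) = 0.02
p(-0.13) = 0.07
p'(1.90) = -0.01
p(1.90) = 0.10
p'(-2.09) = -0.01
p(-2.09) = 0.06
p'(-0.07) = 0.02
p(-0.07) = 0.07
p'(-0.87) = 0.01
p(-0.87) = 0.06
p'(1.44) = 0.00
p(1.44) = 0.10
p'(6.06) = 0.02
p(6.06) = 0.07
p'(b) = -3*cos(b)/((sin(b) - 7)*(sin(b) - 6)^2) - 3*cos(b)/((sin(b) - 7)^2*(sin(b) - 6))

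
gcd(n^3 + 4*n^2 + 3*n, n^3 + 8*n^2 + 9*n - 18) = n + 3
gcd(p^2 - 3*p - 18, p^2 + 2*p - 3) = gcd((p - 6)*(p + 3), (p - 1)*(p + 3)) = p + 3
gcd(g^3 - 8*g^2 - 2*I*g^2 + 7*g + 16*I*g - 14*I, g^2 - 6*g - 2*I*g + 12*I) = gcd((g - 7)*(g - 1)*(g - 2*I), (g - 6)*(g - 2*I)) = g - 2*I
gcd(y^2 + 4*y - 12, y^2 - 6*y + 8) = y - 2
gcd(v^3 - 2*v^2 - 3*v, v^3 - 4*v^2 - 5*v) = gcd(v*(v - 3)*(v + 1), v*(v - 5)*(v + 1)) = v^2 + v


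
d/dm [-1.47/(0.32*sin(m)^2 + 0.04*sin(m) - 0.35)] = (0.9408*sin(m) + 0.0588)*cos(m)/(0.32*sin(m)^2 + 0.04*sin(m) - 0.35)^2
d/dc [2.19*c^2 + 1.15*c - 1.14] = 4.38*c + 1.15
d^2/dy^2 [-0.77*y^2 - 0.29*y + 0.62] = -1.54000000000000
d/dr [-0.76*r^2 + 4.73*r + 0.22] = 4.73 - 1.52*r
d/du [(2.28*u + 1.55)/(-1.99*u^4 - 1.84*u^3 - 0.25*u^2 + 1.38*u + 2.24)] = (13.6116*u^4 + 20.7284*u^3 + 9.126*u^2 + 0.775*u + 2.9682)/(3.9601*u^8 + 7.3232*u^7 + 4.3806*u^6 - 4.5724*u^5 - 13.9311*u^4 - 8.9332*u^3 + 0.7844*u^2 + 6.1824*u + 5.0176)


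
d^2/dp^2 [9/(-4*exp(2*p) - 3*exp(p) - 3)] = 9*(-2*(8*exp(p) + 3)^2*exp(p) + (16*exp(p) + 3)*(4*exp(2*p) + 3*exp(p) + 3))*exp(p)/(4*exp(2*p) + 3*exp(p) + 3)^3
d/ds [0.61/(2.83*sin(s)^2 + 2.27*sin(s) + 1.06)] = -(3.4526*sin(s) + 1.3847)*cos(s)/(2.83*sin(s)^2 + 2.27*sin(s) + 1.06)^2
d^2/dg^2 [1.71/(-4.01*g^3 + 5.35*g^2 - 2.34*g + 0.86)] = ((41.1426*g - 18.297)*(4.01*g^3 - 5.35*g^2 + 2.34*g - 0.86) - 1.71*(12.03*g^2 - 10.7*g + 2.34)*(24.06*g^2 - 21.4*g + 4.68))/(4.01*g^3 - 5.35*g^2 + 2.34*g - 0.86)^3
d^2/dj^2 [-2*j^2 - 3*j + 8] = -4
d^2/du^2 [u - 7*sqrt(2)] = 0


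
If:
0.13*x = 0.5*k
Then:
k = 0.26*x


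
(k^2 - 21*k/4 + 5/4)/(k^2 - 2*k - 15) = (k - 1/4)/(k + 3)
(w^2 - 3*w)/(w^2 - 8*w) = (w - 3)/(w - 8)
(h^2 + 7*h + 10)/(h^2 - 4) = (h + 5)/(h - 2)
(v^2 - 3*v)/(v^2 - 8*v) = (v - 3)/(v - 8)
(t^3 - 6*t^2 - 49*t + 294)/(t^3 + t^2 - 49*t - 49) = (t - 6)/(t + 1)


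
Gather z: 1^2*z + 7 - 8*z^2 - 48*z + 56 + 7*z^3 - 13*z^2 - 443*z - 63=7*z^3 - 21*z^2 - 490*z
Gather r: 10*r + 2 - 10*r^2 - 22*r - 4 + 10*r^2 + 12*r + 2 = 0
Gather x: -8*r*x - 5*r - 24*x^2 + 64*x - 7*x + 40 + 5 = -5*r - 24*x^2 + x*(57 - 8*r) + 45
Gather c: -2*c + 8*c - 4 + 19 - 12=6*c + 3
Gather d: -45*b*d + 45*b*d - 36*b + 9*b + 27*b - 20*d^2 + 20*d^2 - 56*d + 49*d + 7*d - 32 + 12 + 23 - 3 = 0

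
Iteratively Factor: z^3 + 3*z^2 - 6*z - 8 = (z - 2)*(z^2 + 5*z + 4) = (z - 2)*(z + 1)*(z + 4)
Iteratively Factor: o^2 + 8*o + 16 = (o + 4)*(o + 4)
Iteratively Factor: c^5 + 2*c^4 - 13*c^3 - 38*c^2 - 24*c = (c + 3)*(c^4 - c^3 - 10*c^2 - 8*c) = (c + 1)*(c + 3)*(c^3 - 2*c^2 - 8*c) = c*(c + 1)*(c + 3)*(c^2 - 2*c - 8) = c*(c + 1)*(c + 2)*(c + 3)*(c - 4)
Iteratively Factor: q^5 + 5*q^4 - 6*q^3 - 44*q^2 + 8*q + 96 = (q - 2)*(q^4 + 7*q^3 + 8*q^2 - 28*q - 48) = (q - 2)*(q + 3)*(q^3 + 4*q^2 - 4*q - 16) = (q - 2)*(q + 2)*(q + 3)*(q^2 + 2*q - 8) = (q - 2)*(q + 2)*(q + 3)*(q + 4)*(q - 2)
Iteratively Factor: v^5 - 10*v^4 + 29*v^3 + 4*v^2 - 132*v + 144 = (v - 3)*(v^4 - 7*v^3 + 8*v^2 + 28*v - 48) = (v - 3)^2*(v^3 - 4*v^2 - 4*v + 16) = (v - 3)^2*(v + 2)*(v^2 - 6*v + 8) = (v - 4)*(v - 3)^2*(v + 2)*(v - 2)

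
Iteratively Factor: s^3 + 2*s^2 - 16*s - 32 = (s + 2)*(s^2 - 16) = (s - 4)*(s + 2)*(s + 4)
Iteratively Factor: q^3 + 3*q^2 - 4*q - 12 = (q + 2)*(q^2 + q - 6) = (q - 2)*(q + 2)*(q + 3)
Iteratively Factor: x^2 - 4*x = (x - 4)*(x)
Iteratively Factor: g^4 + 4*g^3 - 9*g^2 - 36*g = (g)*(g^3 + 4*g^2 - 9*g - 36) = g*(g + 3)*(g^2 + g - 12) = g*(g - 3)*(g + 3)*(g + 4)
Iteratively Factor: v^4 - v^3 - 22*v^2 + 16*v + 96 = (v - 4)*(v^3 + 3*v^2 - 10*v - 24) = (v - 4)*(v + 4)*(v^2 - v - 6) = (v - 4)*(v - 3)*(v + 4)*(v + 2)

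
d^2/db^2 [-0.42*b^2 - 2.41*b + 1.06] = -0.840000000000000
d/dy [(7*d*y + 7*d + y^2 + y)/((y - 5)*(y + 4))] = (-7*d*y^2 - 14*d*y - 133*d - 2*y^2 - 40*y - 20)/(y^4 - 2*y^3 - 39*y^2 + 40*y + 400)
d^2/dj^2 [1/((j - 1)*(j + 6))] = 2*((j - 1)^2 + (j - 1)*(j + 6) + (j + 6)^2)/((j - 1)^3*(j + 6)^3)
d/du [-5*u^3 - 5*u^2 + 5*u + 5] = -15*u^2 - 10*u + 5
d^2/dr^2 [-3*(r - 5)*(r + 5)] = -6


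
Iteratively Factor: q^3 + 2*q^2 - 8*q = (q - 2)*(q^2 + 4*q) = q*(q - 2)*(q + 4)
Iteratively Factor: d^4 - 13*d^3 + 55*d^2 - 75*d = (d)*(d^3 - 13*d^2 + 55*d - 75) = d*(d - 3)*(d^2 - 10*d + 25) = d*(d - 5)*(d - 3)*(d - 5)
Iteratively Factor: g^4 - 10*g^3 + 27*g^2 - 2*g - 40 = (g + 1)*(g^3 - 11*g^2 + 38*g - 40) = (g - 4)*(g + 1)*(g^2 - 7*g + 10) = (g - 5)*(g - 4)*(g + 1)*(g - 2)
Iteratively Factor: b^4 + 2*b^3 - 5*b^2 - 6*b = (b + 1)*(b^3 + b^2 - 6*b) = (b - 2)*(b + 1)*(b^2 + 3*b) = (b - 2)*(b + 1)*(b + 3)*(b)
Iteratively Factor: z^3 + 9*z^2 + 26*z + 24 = (z + 2)*(z^2 + 7*z + 12) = (z + 2)*(z + 3)*(z + 4)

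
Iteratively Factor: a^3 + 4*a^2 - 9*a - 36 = (a + 3)*(a^2 + a - 12) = (a + 3)*(a + 4)*(a - 3)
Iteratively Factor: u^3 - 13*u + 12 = (u - 3)*(u^2 + 3*u - 4) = (u - 3)*(u - 1)*(u + 4)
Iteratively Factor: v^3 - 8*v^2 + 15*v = (v)*(v^2 - 8*v + 15) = v*(v - 5)*(v - 3)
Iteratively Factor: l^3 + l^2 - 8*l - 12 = (l + 2)*(l^2 - l - 6) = (l - 3)*(l + 2)*(l + 2)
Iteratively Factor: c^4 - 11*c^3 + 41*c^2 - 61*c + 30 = (c - 3)*(c^3 - 8*c^2 + 17*c - 10) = (c - 3)*(c - 2)*(c^2 - 6*c + 5) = (c - 5)*(c - 3)*(c - 2)*(c - 1)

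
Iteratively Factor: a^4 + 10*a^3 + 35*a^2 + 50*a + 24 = (a + 3)*(a^3 + 7*a^2 + 14*a + 8) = (a + 1)*(a + 3)*(a^2 + 6*a + 8) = (a + 1)*(a + 2)*(a + 3)*(a + 4)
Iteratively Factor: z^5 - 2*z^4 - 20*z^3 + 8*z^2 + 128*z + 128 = (z + 2)*(z^4 - 4*z^3 - 12*z^2 + 32*z + 64) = (z - 4)*(z + 2)*(z^3 - 12*z - 16) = (z - 4)*(z + 2)^2*(z^2 - 2*z - 8) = (z - 4)^2*(z + 2)^2*(z + 2)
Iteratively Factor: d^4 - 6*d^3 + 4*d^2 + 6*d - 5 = (d + 1)*(d^3 - 7*d^2 + 11*d - 5) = (d - 1)*(d + 1)*(d^2 - 6*d + 5) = (d - 1)^2*(d + 1)*(d - 5)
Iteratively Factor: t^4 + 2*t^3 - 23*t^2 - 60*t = (t)*(t^3 + 2*t^2 - 23*t - 60) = t*(t + 3)*(t^2 - t - 20) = t*(t + 3)*(t + 4)*(t - 5)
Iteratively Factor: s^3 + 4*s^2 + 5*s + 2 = (s + 1)*(s^2 + 3*s + 2) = (s + 1)^2*(s + 2)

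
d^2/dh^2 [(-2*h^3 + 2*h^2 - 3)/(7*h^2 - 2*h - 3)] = 2*(-22*h^3 - 351*h^2 + 72*h - 57)/(343*h^6 - 294*h^5 - 357*h^4 + 244*h^3 + 153*h^2 - 54*h - 27)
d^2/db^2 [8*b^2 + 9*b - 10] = 16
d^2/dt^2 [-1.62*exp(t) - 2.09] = -1.62*exp(t)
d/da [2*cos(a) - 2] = -2*sin(a)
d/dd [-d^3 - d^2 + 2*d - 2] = -3*d^2 - 2*d + 2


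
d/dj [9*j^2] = 18*j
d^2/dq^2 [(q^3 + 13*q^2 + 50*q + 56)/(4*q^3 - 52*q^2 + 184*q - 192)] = (13*q^6 + 6*q^5 - 1560*q^4 + 6980*q^3 + 9780*q^2 - 89544*q + 111952)/(q^9 - 39*q^8 + 645*q^7 - 5929*q^6 + 33414*q^5 - 120108*q^4 + 276472*q^3 - 394560*q^2 + 317952*q - 110592)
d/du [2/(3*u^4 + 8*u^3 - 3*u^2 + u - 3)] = 2*(-12*u^3 - 24*u^2 + 6*u - 1)/(3*u^4 + 8*u^3 - 3*u^2 + u - 3)^2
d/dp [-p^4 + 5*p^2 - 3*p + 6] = -4*p^3 + 10*p - 3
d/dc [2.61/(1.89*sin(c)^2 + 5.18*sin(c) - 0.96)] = -(9.8658*sin(c) + 13.5198)*cos(c)/(1.89*sin(c)^2 + 5.18*sin(c) - 0.96)^2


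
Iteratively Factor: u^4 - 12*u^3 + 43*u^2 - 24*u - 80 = (u - 5)*(u^3 - 7*u^2 + 8*u + 16) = (u - 5)*(u - 4)*(u^2 - 3*u - 4) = (u - 5)*(u - 4)^2*(u + 1)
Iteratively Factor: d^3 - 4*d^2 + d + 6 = (d - 2)*(d^2 - 2*d - 3) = (d - 2)*(d + 1)*(d - 3)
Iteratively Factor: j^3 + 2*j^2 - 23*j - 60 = (j + 3)*(j^2 - j - 20) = (j - 5)*(j + 3)*(j + 4)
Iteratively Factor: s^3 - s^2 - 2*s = (s - 2)*(s^2 + s) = (s - 2)*(s + 1)*(s)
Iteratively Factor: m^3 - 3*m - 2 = (m - 2)*(m^2 + 2*m + 1) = (m - 2)*(m + 1)*(m + 1)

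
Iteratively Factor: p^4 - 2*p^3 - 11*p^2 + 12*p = (p + 3)*(p^3 - 5*p^2 + 4*p) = p*(p + 3)*(p^2 - 5*p + 4) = p*(p - 4)*(p + 3)*(p - 1)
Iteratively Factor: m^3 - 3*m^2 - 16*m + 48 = (m - 3)*(m^2 - 16) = (m - 4)*(m - 3)*(m + 4)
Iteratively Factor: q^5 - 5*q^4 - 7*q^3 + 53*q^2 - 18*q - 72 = (q + 3)*(q^4 - 8*q^3 + 17*q^2 + 2*q - 24) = (q + 1)*(q + 3)*(q^3 - 9*q^2 + 26*q - 24) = (q - 4)*(q + 1)*(q + 3)*(q^2 - 5*q + 6) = (q - 4)*(q - 3)*(q + 1)*(q + 3)*(q - 2)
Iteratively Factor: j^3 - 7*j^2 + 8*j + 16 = (j - 4)*(j^2 - 3*j - 4) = (j - 4)^2*(j + 1)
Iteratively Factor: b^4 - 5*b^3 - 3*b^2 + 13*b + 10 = (b + 1)*(b^3 - 6*b^2 + 3*b + 10) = (b - 2)*(b + 1)*(b^2 - 4*b - 5) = (b - 5)*(b - 2)*(b + 1)*(b + 1)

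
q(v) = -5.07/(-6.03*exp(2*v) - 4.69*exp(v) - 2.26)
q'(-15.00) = 0.00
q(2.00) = 0.01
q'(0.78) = -0.20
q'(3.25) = -0.00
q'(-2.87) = -0.24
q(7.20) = 0.00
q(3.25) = 0.00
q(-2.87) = 1.99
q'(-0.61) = -0.71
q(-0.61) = 0.77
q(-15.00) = 2.24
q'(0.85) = -0.18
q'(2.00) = -0.03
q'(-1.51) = -0.64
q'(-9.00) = 0.00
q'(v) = -5.07*(12.06*exp(2*v) + 4.69*exp(v))/(-6.03*exp(2*v) - 4.69*exp(v) - 2.26)^2 = (-61.1442*exp(v) - 23.7783)*exp(v)/(6.03*exp(2*v) + 4.69*exp(v) + 2.26)^2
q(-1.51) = 1.41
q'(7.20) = -0.00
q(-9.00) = 2.24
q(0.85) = 0.11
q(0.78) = 0.12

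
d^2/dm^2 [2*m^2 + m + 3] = 4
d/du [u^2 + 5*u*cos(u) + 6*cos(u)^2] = -5*u*sin(u) + 2*u - 6*sin(2*u) + 5*cos(u)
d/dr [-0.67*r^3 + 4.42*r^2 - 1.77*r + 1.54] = -2.01*r^2 + 8.84*r - 1.77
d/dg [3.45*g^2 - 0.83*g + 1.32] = 6.9*g - 0.83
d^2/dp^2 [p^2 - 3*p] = 2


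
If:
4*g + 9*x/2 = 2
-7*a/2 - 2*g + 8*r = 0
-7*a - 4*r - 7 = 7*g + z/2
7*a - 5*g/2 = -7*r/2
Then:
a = -2*z/203 - 4/29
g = -3*z/58 - 21/29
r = -z/58 - 7/29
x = 4*z/87 + 284/261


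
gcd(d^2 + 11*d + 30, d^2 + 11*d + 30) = d^2 + 11*d + 30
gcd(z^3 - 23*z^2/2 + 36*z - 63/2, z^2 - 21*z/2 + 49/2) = z - 7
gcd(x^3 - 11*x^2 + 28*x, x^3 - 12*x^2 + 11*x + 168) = x - 7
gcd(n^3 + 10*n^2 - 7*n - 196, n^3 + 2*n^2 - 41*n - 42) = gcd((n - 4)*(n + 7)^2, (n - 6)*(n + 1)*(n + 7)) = n + 7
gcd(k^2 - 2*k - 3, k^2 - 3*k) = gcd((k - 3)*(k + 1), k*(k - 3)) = k - 3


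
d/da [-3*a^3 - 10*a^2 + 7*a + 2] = -9*a^2 - 20*a + 7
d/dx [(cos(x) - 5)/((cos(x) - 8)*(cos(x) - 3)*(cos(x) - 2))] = 2*(cos(x)^3 - 14*cos(x)^2 + 65*cos(x) - 91)*sin(x)/((cos(x) - 8)^2*(cos(x) - 3)^2*(cos(x) - 2)^2)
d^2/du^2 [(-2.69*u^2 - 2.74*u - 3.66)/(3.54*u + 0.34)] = -85.757512/(44.361864*u^3 + 12.782232*u^2 + 1.227672*u + 0.039304)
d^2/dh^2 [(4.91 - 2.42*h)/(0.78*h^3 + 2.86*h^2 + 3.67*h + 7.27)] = (-8.833968*h^5 + 3.45571200000002*h^4 + 149.517368*h^3 + 489.977436*h^2 + 444.06492*h + 57.22075)/(0.474552*h^9 + 5.220072*h^8 + 25.838748*h^7 + 85.785076*h^6 + 218.882118*h^5 + 418.82685*h^4 + 630.950893*h^3 + 747.234591*h^2 + 581.910429*h + 384.240583)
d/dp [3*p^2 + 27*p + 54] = 6*p + 27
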